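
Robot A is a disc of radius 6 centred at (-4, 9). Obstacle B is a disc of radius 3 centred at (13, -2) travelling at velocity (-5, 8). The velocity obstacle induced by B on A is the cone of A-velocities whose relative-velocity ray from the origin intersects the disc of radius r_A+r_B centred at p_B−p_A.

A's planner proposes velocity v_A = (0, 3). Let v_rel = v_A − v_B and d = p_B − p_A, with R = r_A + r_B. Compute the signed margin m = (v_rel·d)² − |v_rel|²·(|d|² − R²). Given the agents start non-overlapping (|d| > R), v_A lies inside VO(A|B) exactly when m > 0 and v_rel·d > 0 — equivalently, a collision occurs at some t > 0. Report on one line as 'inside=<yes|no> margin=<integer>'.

d = (17, -11),  |d|² = 410;  R = 6+3 = 9,  c = 410−9² = 329
v_rel = (5, -5),  |v_rel|² = 50;  v_rel·d = (5)·(17) + (-5)·(-11) = 140
50·t² − 280·t + 329 = 0  ⇒  m = 140² − 50·329 = 3150
m = 3150 > 0,  v_rel·d = 140 > 0  ⇒  inside

inside=yes margin=3150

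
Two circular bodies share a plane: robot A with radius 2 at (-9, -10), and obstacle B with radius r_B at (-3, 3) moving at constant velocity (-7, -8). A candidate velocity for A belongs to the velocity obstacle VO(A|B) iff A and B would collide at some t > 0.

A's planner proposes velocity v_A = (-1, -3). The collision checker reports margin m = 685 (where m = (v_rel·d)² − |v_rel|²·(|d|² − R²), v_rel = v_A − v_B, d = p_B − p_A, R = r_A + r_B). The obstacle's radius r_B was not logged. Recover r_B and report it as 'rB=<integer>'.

m = 685
d = (6, 13);  v_rel = (6, 5),  |v_rel|² = 61
v_rel×d = (6)·(13) − (5)·(6) = 48
since m = R²·61 − 48²:  R² = (2304 + 685) / 61 = 49
R = √49 = 7  ⇒  r_B = 7 − 2 = 5

rB=5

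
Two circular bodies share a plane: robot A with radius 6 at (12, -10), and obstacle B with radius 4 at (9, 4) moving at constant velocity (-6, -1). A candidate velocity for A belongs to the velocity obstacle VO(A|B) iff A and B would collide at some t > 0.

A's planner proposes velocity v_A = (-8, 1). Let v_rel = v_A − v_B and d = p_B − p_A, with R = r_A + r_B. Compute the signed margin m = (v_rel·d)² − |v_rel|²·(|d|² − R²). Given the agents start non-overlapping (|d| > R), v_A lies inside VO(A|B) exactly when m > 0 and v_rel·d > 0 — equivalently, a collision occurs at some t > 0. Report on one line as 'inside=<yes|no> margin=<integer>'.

d = (-3, 14),  |d|² = 205;  R = 6+4 = 10,  c = 205−10² = 105
v_rel = (-2, 2),  |v_rel|² = 8;  v_rel·d = (-2)·(-3) + (2)·(14) = 34
8·t² − 68·t + 105 = 0  ⇒  m = 34² − 8·105 = 316
m = 316 > 0,  v_rel·d = 34 > 0  ⇒  inside

inside=yes margin=316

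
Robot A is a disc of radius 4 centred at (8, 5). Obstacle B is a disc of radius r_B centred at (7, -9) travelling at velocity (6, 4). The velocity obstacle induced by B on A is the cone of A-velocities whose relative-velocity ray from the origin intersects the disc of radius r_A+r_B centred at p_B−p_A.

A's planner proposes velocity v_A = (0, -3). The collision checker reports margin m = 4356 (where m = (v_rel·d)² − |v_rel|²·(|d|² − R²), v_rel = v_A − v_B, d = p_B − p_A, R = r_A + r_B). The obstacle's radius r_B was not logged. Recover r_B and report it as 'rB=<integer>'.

m = 4356
d = (-1, -14);  v_rel = (-6, -7),  |v_rel|² = 85
v_rel×d = (-6)·(-14) − (-7)·(-1) = 77
since m = R²·85 − 77²:  R² = (5929 + 4356) / 85 = 121
R = √121 = 11  ⇒  r_B = 11 − 4 = 7

rB=7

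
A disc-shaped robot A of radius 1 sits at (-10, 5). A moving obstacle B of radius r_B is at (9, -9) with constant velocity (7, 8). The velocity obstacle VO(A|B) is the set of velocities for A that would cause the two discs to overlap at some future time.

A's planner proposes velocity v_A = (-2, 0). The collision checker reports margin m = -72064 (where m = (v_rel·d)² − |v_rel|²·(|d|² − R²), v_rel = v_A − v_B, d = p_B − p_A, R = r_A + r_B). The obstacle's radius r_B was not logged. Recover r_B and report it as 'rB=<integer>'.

m = -72064
d = (19, -14);  v_rel = (-9, -8),  |v_rel|² = 145
v_rel×d = (-9)·(-14) − (-8)·(19) = 278
since m = R²·145 − 278²:  R² = (77284 + -72064) / 145 = 36
R = √36 = 6  ⇒  r_B = 6 − 1 = 5

rB=5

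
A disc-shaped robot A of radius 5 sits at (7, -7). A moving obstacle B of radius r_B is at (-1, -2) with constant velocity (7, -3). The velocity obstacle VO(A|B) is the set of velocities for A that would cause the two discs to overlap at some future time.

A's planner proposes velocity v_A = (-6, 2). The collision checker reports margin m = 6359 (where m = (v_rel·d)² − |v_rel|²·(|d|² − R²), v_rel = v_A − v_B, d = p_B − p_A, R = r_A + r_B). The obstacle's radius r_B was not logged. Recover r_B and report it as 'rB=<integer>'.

m = 6359
d = (-8, 5);  v_rel = (-13, 5),  |v_rel|² = 194
v_rel×d = (-13)·(5) − (5)·(-8) = -25
since m = R²·194 − (-25)²:  R² = (625 + 6359) / 194 = 36
R = √36 = 6  ⇒  r_B = 6 − 5 = 1

rB=1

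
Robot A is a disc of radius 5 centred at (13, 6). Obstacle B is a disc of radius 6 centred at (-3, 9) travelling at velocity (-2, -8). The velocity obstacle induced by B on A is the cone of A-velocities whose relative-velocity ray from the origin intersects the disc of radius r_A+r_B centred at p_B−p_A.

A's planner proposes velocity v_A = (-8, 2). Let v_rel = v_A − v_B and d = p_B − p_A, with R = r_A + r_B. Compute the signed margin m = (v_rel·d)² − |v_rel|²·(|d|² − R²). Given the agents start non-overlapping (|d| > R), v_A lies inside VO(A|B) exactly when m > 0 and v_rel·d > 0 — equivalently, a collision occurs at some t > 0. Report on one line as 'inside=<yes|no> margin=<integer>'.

d = (-16, 3),  |d|² = 265;  R = 5+6 = 11,  c = 265−11² = 144
v_rel = (-6, 10),  |v_rel|² = 136;  v_rel·d = (-6)·(-16) + (10)·(3) = 126
136·t² − 252·t + 144 = 0  ⇒  m = 126² − 136·144 = -3708
m = -3708 < 0,  v_rel·d = 126 > 0  ⇒  outside

inside=no margin=-3708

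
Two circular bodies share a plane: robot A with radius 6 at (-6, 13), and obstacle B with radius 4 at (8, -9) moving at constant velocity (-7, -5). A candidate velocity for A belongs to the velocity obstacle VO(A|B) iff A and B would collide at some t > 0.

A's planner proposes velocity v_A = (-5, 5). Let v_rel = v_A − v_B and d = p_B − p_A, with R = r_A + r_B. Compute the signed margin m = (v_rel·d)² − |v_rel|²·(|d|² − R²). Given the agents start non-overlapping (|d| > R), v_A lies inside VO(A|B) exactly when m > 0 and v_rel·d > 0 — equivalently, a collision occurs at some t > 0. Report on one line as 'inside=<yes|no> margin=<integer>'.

d = (14, -22),  |d|² = 680;  R = 6+4 = 10,  c = 680−10² = 580
v_rel = (2, 10),  |v_rel|² = 104;  v_rel·d = (2)·(14) + (10)·(-22) = -192
104·t² + 384·t + 580 = 0  ⇒  m = (-192)² − 104·580 = -23456
m = -23456 < 0,  v_rel·d = -192 < 0  ⇒  outside

inside=no margin=-23456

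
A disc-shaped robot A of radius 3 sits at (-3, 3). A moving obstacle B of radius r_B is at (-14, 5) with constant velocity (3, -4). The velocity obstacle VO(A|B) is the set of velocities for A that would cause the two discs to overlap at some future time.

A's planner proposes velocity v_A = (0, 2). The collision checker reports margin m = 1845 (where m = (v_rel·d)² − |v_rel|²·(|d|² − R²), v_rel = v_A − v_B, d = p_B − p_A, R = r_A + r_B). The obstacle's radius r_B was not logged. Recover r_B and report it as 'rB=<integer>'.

m = 1845
d = (-11, 2);  v_rel = (-3, 6),  |v_rel|² = 45
v_rel×d = (-3)·(2) − (6)·(-11) = 60
since m = R²·45 − 60²:  R² = (3600 + 1845) / 45 = 121
R = √121 = 11  ⇒  r_B = 11 − 3 = 8

rB=8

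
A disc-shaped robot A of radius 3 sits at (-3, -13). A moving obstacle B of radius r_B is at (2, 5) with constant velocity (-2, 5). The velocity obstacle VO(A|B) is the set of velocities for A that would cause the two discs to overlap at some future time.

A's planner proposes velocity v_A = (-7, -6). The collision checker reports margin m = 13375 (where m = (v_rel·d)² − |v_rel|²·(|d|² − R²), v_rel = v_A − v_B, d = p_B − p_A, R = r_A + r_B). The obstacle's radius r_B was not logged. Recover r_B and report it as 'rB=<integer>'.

m = 13375
d = (5, 18);  v_rel = (-5, -11),  |v_rel|² = 146
v_rel×d = (-5)·(18) − (-11)·(5) = -35
since m = R²·146 − (-35)²:  R² = (1225 + 13375) / 146 = 100
R = √100 = 10  ⇒  r_B = 10 − 3 = 7

rB=7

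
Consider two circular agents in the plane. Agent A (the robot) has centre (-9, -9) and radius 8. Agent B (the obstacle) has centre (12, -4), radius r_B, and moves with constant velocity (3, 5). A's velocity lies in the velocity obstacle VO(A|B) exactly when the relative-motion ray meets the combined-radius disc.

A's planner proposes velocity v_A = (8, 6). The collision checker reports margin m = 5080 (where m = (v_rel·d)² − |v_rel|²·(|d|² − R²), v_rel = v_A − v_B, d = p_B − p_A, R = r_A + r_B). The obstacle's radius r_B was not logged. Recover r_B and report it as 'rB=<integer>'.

m = 5080
d = (21, 5);  v_rel = (5, 1),  |v_rel|² = 26
v_rel×d = (5)·(5) − (1)·(21) = 4
since m = R²·26 − 4²:  R² = (16 + 5080) / 26 = 196
R = √196 = 14  ⇒  r_B = 14 − 8 = 6

rB=6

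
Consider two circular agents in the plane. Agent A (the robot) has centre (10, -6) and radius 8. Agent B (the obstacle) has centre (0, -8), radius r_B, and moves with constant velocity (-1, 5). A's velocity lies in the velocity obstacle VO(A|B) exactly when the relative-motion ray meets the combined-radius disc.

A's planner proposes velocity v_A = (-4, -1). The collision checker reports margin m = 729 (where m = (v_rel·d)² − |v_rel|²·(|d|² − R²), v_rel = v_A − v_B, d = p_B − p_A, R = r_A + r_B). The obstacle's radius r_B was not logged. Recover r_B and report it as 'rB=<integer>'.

m = 729
d = (-10, -2);  v_rel = (-3, -6),  |v_rel|² = 45
v_rel×d = (-3)·(-2) − (-6)·(-10) = -54
since m = R²·45 − (-54)²:  R² = (2916 + 729) / 45 = 81
R = √81 = 9  ⇒  r_B = 9 − 8 = 1

rB=1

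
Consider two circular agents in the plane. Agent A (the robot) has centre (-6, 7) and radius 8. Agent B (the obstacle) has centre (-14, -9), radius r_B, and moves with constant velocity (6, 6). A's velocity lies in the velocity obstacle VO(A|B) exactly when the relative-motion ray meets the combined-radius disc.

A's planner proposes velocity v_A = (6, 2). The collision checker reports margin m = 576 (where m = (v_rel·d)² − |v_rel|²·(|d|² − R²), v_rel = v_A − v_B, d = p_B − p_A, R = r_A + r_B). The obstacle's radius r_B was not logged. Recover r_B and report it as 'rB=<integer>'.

m = 576
d = (-8, -16);  v_rel = (0, -4),  |v_rel|² = 16
v_rel×d = (0)·(-16) − (-4)·(-8) = -32
since m = R²·16 − (-32)²:  R² = (1024 + 576) / 16 = 100
R = √100 = 10  ⇒  r_B = 10 − 8 = 2

rB=2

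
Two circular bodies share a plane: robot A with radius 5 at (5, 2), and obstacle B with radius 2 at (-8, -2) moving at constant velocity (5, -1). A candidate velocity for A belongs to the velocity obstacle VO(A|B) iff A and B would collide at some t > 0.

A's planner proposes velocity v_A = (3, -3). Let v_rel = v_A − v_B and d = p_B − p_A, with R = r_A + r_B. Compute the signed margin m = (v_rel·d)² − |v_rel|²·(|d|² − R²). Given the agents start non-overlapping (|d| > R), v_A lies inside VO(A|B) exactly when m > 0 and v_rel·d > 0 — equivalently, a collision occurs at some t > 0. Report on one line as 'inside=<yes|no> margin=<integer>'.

d = (-13, -4),  |d|² = 185;  R = 5+2 = 7,  c = 185−7² = 136
v_rel = (-2, -2),  |v_rel|² = 8;  v_rel·d = (-2)·(-13) + (-2)·(-4) = 34
8·t² − 68·t + 136 = 0  ⇒  m = 34² − 8·136 = 68
m = 68 > 0,  v_rel·d = 34 > 0  ⇒  inside

inside=yes margin=68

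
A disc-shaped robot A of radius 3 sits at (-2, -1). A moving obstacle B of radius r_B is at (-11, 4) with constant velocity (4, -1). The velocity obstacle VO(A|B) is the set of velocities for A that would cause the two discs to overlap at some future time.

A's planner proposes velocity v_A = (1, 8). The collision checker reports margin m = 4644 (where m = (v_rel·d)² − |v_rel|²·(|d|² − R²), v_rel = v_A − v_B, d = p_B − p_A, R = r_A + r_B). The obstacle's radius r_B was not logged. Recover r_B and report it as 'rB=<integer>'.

m = 4644
d = (-9, 5);  v_rel = (-3, 9),  |v_rel|² = 90
v_rel×d = (-3)·(5) − (9)·(-9) = 66
since m = R²·90 − 66²:  R² = (4356 + 4644) / 90 = 100
R = √100 = 10  ⇒  r_B = 10 − 3 = 7

rB=7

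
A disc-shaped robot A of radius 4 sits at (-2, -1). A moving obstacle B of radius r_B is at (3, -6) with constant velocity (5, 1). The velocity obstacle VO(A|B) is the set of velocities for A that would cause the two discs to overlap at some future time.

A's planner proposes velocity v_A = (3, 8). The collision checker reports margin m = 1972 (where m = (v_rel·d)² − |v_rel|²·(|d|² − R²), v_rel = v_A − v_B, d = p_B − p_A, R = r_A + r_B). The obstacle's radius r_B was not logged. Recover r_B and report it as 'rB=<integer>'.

m = 1972
d = (5, -5);  v_rel = (-2, 7),  |v_rel|² = 53
v_rel×d = (-2)·(-5) − (7)·(5) = -25
since m = R²·53 − (-25)²:  R² = (625 + 1972) / 53 = 49
R = √49 = 7  ⇒  r_B = 7 − 4 = 3

rB=3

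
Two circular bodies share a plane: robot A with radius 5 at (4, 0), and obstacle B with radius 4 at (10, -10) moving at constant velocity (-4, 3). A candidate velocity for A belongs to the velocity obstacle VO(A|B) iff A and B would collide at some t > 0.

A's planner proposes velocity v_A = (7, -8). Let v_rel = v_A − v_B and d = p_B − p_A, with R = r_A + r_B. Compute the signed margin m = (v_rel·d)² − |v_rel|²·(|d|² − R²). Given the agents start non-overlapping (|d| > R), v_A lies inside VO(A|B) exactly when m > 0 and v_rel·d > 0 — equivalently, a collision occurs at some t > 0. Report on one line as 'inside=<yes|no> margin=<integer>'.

d = (6, -10),  |d|² = 136;  R = 5+4 = 9,  c = 136−9² = 55
v_rel = (11, -11),  |v_rel|² = 242;  v_rel·d = (11)·(6) + (-11)·(-10) = 176
242·t² − 352·t + 55 = 0  ⇒  m = 176² − 242·55 = 17666
m = 17666 > 0,  v_rel·d = 176 > 0  ⇒  inside

inside=yes margin=17666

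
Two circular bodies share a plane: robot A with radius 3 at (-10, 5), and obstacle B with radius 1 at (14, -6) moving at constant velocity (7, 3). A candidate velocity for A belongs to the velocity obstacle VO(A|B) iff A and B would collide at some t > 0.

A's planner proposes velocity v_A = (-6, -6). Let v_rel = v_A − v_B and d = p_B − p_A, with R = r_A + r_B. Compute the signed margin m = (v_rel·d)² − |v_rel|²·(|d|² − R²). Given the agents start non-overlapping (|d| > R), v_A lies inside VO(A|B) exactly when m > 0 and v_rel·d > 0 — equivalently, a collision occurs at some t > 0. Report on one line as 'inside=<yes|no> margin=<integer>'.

d = (24, -11),  |d|² = 697;  R = 3+1 = 4,  c = 697−4² = 681
v_rel = (-13, -9),  |v_rel|² = 250;  v_rel·d = (-13)·(24) + (-9)·(-11) = -213
250·t² + 426·t + 681 = 0  ⇒  m = (-213)² − 250·681 = -124881
m = -124881 < 0,  v_rel·d = -213 < 0  ⇒  outside

inside=no margin=-124881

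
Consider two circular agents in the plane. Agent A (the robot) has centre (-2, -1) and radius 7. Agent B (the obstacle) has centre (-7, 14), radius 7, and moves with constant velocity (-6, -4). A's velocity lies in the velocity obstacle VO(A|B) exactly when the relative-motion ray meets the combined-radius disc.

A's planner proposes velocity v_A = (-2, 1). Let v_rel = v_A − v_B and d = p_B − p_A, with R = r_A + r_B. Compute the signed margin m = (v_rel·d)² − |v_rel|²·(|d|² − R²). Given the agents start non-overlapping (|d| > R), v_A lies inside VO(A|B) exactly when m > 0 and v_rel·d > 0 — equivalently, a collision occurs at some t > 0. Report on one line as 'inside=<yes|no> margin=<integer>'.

d = (-5, 15),  |d|² = 250;  R = 7+7 = 14,  c = 250−14² = 54
v_rel = (4, 5),  |v_rel|² = 41;  v_rel·d = (4)·(-5) + (5)·(15) = 55
41·t² − 110·t + 54 = 0  ⇒  m = 55² − 41·54 = 811
m = 811 > 0,  v_rel·d = 55 > 0  ⇒  inside

inside=yes margin=811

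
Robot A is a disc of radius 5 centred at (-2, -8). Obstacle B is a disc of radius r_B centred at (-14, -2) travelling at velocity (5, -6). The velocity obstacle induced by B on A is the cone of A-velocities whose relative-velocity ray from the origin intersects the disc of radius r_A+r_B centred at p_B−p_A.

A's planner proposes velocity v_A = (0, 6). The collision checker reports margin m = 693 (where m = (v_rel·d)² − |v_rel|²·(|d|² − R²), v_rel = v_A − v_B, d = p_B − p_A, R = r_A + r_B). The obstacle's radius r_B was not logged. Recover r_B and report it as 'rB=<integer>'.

m = 693
d = (-12, 6);  v_rel = (-5, 12),  |v_rel|² = 169
v_rel×d = (-5)·(6) − (12)·(-12) = 114
since m = R²·169 − 114²:  R² = (12996 + 693) / 169 = 81
R = √81 = 9  ⇒  r_B = 9 − 5 = 4

rB=4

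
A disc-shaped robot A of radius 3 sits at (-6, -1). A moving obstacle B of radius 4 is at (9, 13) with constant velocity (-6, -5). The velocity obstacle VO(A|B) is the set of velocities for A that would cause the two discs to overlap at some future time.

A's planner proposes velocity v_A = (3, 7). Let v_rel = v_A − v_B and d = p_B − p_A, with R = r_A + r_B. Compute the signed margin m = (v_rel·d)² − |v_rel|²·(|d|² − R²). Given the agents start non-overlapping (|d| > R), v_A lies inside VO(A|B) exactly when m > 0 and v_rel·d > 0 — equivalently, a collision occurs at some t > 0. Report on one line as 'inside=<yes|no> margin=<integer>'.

d = (15, 14),  |d|² = 421;  R = 3+4 = 7,  c = 421−7² = 372
v_rel = (9, 12),  |v_rel|² = 225;  v_rel·d = (9)·(15) + (12)·(14) = 303
225·t² − 606·t + 372 = 0  ⇒  m = 303² − 225·372 = 8109
m = 8109 > 0,  v_rel·d = 303 > 0  ⇒  inside

inside=yes margin=8109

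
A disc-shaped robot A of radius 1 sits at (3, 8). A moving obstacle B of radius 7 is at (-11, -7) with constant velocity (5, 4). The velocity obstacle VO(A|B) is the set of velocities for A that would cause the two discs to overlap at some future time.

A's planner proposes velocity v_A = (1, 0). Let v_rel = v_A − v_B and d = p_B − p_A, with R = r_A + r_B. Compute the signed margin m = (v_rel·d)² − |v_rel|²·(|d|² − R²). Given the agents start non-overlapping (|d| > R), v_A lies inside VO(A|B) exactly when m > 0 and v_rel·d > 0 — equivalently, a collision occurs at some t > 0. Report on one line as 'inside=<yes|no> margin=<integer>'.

d = (-14, -15),  |d|² = 421;  R = 1+7 = 8,  c = 421−8² = 357
v_rel = (-4, -4),  |v_rel|² = 32;  v_rel·d = (-4)·(-14) + (-4)·(-15) = 116
32·t² − 232·t + 357 = 0  ⇒  m = 116² − 32·357 = 2032
m = 2032 > 0,  v_rel·d = 116 > 0  ⇒  inside

inside=yes margin=2032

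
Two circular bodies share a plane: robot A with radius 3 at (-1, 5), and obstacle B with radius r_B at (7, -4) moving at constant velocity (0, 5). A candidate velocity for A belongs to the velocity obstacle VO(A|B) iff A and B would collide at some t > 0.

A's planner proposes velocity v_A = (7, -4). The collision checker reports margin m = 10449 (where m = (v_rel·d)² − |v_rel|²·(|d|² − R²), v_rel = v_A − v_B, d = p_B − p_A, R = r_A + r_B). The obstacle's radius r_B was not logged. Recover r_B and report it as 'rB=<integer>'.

m = 10449
d = (8, -9);  v_rel = (7, -9),  |v_rel|² = 130
v_rel×d = (7)·(-9) − (-9)·(8) = 9
since m = R²·130 − 9²:  R² = (81 + 10449) / 130 = 81
R = √81 = 9  ⇒  r_B = 9 − 3 = 6

rB=6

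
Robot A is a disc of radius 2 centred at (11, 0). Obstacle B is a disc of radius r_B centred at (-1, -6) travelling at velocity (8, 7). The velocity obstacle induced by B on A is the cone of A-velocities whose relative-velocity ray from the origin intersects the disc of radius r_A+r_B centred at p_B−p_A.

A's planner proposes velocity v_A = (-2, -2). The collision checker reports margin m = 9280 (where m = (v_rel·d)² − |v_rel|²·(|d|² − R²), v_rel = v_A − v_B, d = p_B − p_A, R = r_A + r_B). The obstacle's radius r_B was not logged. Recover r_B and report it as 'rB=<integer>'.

m = 9280
d = (-12, -6);  v_rel = (-10, -9),  |v_rel|² = 181
v_rel×d = (-10)·(-6) − (-9)·(-12) = -48
since m = R²·181 − (-48)²:  R² = (2304 + 9280) / 181 = 64
R = √64 = 8  ⇒  r_B = 8 − 2 = 6

rB=6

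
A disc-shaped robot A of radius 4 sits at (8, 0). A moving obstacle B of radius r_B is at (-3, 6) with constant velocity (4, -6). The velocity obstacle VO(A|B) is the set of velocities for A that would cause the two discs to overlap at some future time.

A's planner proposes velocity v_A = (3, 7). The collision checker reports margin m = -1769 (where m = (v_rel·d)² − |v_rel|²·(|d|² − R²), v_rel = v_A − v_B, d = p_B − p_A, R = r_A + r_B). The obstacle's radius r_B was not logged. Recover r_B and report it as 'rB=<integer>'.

m = -1769
d = (-11, 6);  v_rel = (-1, 13),  |v_rel|² = 170
v_rel×d = (-1)·(6) − (13)·(-11) = 137
since m = R²·170 − 137²:  R² = (18769 + -1769) / 170 = 100
R = √100 = 10  ⇒  r_B = 10 − 4 = 6

rB=6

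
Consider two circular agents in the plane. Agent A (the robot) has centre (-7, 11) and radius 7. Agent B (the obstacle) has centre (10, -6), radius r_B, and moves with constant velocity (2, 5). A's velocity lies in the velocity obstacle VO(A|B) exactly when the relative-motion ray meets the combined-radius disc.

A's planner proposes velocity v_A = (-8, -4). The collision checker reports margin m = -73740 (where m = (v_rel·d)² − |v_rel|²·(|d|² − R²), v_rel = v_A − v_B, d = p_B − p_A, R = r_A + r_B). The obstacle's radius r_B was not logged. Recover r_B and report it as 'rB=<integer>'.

m = -73740
d = (17, -17);  v_rel = (-10, -9),  |v_rel|² = 181
v_rel×d = (-10)·(-17) − (-9)·(17) = 323
since m = R²·181 − 323²:  R² = (104329 + -73740) / 181 = 169
R = √169 = 13  ⇒  r_B = 13 − 7 = 6

rB=6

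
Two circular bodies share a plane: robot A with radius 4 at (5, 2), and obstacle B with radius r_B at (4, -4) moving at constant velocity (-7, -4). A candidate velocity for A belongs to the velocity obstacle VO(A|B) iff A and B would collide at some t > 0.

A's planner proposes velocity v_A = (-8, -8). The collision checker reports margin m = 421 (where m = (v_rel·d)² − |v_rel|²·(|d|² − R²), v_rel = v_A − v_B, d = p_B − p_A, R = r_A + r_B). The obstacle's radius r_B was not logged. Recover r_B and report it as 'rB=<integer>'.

m = 421
d = (-1, -6);  v_rel = (-1, -4),  |v_rel|² = 17
v_rel×d = (-1)·(-6) − (-4)·(-1) = 2
since m = R²·17 − 2²:  R² = (4 + 421) / 17 = 25
R = √25 = 5  ⇒  r_B = 5 − 4 = 1

rB=1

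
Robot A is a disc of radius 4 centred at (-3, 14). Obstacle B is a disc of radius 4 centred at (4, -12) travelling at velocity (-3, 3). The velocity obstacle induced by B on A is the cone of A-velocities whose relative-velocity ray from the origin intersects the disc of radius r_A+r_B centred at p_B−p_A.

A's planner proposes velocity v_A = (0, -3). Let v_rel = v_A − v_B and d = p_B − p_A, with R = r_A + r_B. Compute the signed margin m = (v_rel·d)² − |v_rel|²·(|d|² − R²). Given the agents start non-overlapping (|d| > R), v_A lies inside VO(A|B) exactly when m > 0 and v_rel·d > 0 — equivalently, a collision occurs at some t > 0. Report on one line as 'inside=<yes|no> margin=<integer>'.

d = (7, -26),  |d|² = 725;  R = 4+4 = 8,  c = 725−8² = 661
v_rel = (3, -6),  |v_rel|² = 45;  v_rel·d = (3)·(7) + (-6)·(-26) = 177
45·t² − 354·t + 661 = 0  ⇒  m = 177² − 45·661 = 1584
m = 1584 > 0,  v_rel·d = 177 > 0  ⇒  inside

inside=yes margin=1584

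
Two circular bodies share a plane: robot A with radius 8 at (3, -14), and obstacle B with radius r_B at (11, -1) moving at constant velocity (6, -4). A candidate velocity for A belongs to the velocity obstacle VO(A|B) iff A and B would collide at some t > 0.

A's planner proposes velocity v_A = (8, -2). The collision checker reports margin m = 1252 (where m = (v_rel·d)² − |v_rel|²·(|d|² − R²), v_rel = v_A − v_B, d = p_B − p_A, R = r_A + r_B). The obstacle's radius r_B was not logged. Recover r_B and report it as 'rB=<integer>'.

m = 1252
d = (8, 13);  v_rel = (2, 2),  |v_rel|² = 8
v_rel×d = (2)·(13) − (2)·(8) = 10
since m = R²·8 − 10²:  R² = (100 + 1252) / 8 = 169
R = √169 = 13  ⇒  r_B = 13 − 8 = 5

rB=5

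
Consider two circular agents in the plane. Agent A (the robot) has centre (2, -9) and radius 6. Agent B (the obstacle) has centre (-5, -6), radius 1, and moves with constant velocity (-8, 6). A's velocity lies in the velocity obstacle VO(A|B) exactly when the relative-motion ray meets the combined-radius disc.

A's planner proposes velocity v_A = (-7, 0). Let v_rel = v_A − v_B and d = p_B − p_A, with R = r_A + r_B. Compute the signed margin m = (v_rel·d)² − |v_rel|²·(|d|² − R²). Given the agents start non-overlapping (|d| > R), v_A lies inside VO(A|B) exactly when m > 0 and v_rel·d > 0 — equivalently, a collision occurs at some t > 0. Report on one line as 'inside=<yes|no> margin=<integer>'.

d = (-7, 3),  |d|² = 58;  R = 6+1 = 7,  c = 58−7² = 9
v_rel = (1, -6),  |v_rel|² = 37;  v_rel·d = (1)·(-7) + (-6)·(3) = -25
37·t² + 50·t + 9 = 0  ⇒  m = (-25)² − 37·9 = 292
m = 292 > 0,  v_rel·d = -25 < 0  ⇒  outside

inside=no margin=292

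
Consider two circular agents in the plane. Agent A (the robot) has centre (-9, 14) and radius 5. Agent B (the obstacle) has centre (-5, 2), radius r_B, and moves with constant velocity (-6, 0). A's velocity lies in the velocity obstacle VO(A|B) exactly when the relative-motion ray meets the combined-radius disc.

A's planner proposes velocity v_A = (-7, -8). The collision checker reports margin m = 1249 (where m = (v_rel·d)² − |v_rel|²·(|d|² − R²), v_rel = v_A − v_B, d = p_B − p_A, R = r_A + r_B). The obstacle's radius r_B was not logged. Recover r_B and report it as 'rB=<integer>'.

m = 1249
d = (4, -12);  v_rel = (-1, -8),  |v_rel|² = 65
v_rel×d = (-1)·(-12) − (-8)·(4) = 44
since m = R²·65 − 44²:  R² = (1936 + 1249) / 65 = 49
R = √49 = 7  ⇒  r_B = 7 − 5 = 2

rB=2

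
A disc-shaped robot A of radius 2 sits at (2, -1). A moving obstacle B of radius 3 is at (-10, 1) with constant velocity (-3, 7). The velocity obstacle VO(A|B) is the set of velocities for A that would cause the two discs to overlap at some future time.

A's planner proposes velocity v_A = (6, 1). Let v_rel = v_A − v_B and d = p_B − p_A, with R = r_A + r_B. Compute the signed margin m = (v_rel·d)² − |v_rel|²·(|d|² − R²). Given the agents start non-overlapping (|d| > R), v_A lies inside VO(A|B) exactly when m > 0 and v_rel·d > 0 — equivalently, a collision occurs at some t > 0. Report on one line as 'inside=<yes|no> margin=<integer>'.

d = (-12, 2),  |d|² = 148;  R = 2+3 = 5,  c = 148−5² = 123
v_rel = (9, -6),  |v_rel|² = 117;  v_rel·d = (9)·(-12) + (-6)·(2) = -120
117·t² + 240·t + 123 = 0  ⇒  m = (-120)² − 117·123 = 9
m = 9 > 0,  v_rel·d = -120 < 0  ⇒  outside

inside=no margin=9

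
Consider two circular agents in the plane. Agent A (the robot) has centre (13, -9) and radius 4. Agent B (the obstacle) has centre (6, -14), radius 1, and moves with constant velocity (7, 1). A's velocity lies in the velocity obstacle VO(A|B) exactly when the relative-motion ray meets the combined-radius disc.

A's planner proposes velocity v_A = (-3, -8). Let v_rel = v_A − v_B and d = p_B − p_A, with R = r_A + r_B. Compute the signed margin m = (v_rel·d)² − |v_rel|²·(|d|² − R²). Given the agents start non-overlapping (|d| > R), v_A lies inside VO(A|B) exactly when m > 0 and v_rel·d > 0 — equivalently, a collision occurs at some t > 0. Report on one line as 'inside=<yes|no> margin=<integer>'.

d = (-7, -5),  |d|² = 74;  R = 4+1 = 5,  c = 74−5² = 49
v_rel = (-10, -9),  |v_rel|² = 181;  v_rel·d = (-10)·(-7) + (-9)·(-5) = 115
181·t² − 230·t + 49 = 0  ⇒  m = 115² − 181·49 = 4356
m = 4356 > 0,  v_rel·d = 115 > 0  ⇒  inside

inside=yes margin=4356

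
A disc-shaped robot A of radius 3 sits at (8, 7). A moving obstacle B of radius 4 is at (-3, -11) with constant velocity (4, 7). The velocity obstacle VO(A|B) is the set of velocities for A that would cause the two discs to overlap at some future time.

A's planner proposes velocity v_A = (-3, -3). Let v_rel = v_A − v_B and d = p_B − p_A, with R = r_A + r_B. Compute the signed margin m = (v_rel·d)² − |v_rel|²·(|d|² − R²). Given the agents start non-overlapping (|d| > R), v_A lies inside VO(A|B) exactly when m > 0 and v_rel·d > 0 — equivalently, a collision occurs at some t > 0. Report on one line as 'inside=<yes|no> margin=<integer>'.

d = (-11, -18),  |d|² = 445;  R = 3+4 = 7,  c = 445−7² = 396
v_rel = (-7, -10),  |v_rel|² = 149;  v_rel·d = (-7)·(-11) + (-10)·(-18) = 257
149·t² − 514·t + 396 = 0  ⇒  m = 257² − 149·396 = 7045
m = 7045 > 0,  v_rel·d = 257 > 0  ⇒  inside

inside=yes margin=7045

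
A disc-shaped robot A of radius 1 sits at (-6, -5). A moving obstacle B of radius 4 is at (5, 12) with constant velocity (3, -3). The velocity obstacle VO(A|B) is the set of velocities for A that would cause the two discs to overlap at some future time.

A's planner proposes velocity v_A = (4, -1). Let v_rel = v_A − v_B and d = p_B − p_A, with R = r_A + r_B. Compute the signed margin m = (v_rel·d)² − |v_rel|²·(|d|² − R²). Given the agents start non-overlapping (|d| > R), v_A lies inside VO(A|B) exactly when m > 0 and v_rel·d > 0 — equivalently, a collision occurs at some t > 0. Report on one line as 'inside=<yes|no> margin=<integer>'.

d = (11, 17),  |d|² = 410;  R = 1+4 = 5,  c = 410−5² = 385
v_rel = (1, 2),  |v_rel|² = 5;  v_rel·d = (1)·(11) + (2)·(17) = 45
5·t² − 90·t + 385 = 0  ⇒  m = 45² − 5·385 = 100
m = 100 > 0,  v_rel·d = 45 > 0  ⇒  inside

inside=yes margin=100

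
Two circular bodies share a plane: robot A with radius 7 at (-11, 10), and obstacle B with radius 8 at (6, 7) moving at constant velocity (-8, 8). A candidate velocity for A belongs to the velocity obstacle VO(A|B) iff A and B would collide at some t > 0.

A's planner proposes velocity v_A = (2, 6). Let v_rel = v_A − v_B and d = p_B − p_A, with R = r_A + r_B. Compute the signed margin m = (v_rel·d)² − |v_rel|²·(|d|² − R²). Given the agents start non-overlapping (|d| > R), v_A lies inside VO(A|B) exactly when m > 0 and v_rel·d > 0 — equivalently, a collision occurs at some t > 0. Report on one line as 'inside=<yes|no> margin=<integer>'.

d = (17, -3),  |d|² = 298;  R = 7+8 = 15,  c = 298−15² = 73
v_rel = (10, -2),  |v_rel|² = 104;  v_rel·d = (10)·(17) + (-2)·(-3) = 176
104·t² − 352·t + 73 = 0  ⇒  m = 176² − 104·73 = 23384
m = 23384 > 0,  v_rel·d = 176 > 0  ⇒  inside

inside=yes margin=23384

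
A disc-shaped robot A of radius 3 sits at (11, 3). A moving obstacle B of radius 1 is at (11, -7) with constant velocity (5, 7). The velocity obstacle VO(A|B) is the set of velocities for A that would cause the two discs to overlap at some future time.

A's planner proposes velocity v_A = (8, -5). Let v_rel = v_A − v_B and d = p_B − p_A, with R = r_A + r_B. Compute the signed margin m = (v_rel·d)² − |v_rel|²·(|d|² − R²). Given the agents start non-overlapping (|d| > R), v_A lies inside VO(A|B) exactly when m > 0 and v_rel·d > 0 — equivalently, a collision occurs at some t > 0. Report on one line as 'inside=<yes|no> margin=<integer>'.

d = (0, -10),  |d|² = 100;  R = 3+1 = 4,  c = 100−4² = 84
v_rel = (3, -12),  |v_rel|² = 153;  v_rel·d = (3)·(0) + (-12)·(-10) = 120
153·t² − 240·t + 84 = 0  ⇒  m = 120² − 153·84 = 1548
m = 1548 > 0,  v_rel·d = 120 > 0  ⇒  inside

inside=yes margin=1548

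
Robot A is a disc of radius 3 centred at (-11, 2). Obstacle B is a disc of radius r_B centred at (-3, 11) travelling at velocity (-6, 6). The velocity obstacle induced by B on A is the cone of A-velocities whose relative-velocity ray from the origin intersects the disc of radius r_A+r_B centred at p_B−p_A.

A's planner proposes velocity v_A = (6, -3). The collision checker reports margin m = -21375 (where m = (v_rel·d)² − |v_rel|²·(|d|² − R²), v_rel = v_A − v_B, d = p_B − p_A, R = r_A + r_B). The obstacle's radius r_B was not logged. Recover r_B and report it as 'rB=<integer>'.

m = -21375
d = (8, 9);  v_rel = (12, -9),  |v_rel|² = 225
v_rel×d = (12)·(9) − (-9)·(8) = 180
since m = R²·225 − 180²:  R² = (32400 + -21375) / 225 = 49
R = √49 = 7  ⇒  r_B = 7 − 3 = 4

rB=4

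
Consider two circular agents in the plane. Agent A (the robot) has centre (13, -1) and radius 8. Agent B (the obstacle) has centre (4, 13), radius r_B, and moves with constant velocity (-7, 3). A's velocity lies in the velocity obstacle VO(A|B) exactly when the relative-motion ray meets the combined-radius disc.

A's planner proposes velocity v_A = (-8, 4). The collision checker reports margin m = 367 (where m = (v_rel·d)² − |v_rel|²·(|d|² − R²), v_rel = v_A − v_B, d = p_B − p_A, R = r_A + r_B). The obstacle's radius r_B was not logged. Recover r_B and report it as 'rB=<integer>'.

m = 367
d = (-9, 14);  v_rel = (-1, 1),  |v_rel|² = 2
v_rel×d = (-1)·(14) − (1)·(-9) = -5
since m = R²·2 − (-5)²:  R² = (25 + 367) / 2 = 196
R = √196 = 14  ⇒  r_B = 14 − 8 = 6

rB=6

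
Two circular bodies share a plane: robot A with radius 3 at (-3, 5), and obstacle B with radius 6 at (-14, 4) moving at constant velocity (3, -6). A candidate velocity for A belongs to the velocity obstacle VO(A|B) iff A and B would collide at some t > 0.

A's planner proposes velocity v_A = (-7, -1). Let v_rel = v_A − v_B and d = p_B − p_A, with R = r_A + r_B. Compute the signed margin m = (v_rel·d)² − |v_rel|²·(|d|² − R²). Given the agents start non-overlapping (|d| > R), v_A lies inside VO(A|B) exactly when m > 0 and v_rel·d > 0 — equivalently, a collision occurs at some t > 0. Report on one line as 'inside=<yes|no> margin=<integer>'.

d = (-11, -1),  |d|² = 122;  R = 3+6 = 9,  c = 122−9² = 41
v_rel = (-10, 5),  |v_rel|² = 125;  v_rel·d = (-10)·(-11) + (5)·(-1) = 105
125·t² − 210·t + 41 = 0  ⇒  m = 105² − 125·41 = 5900
m = 5900 > 0,  v_rel·d = 105 > 0  ⇒  inside

inside=yes margin=5900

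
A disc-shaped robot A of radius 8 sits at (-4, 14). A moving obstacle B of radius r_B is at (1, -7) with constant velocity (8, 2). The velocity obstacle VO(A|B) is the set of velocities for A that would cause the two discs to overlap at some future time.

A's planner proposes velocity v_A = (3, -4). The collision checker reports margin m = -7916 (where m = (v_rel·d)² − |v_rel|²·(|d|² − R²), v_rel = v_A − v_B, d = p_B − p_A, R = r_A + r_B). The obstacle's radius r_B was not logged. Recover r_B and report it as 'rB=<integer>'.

m = -7916
d = (5, -21);  v_rel = (-5, -6),  |v_rel|² = 61
v_rel×d = (-5)·(-21) − (-6)·(5) = 135
since m = R²·61 − 135²:  R² = (18225 + -7916) / 61 = 169
R = √169 = 13  ⇒  r_B = 13 − 8 = 5

rB=5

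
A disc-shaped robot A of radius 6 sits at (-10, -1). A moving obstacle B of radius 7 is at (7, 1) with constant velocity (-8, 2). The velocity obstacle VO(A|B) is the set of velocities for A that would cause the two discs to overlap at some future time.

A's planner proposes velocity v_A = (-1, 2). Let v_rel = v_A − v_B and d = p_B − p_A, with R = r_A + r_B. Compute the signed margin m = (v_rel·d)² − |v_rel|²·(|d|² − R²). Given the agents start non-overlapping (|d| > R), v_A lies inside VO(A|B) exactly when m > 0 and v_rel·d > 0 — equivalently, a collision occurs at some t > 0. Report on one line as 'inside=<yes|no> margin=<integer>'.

d = (17, 2),  |d|² = 293;  R = 6+7 = 13,  c = 293−13² = 124
v_rel = (7, 0),  |v_rel|² = 49;  v_rel·d = (7)·(17) + (0)·(2) = 119
49·t² − 238·t + 124 = 0  ⇒  m = 119² − 49·124 = 8085
m = 8085 > 0,  v_rel·d = 119 > 0  ⇒  inside

inside=yes margin=8085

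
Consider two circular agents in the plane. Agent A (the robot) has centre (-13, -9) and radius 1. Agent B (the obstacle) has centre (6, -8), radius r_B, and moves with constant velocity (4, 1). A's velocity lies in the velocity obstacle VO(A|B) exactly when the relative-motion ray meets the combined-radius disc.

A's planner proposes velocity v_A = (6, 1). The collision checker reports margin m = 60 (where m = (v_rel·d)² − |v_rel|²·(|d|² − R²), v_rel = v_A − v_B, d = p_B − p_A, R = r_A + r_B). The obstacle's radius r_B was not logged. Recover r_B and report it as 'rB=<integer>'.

m = 60
d = (19, 1);  v_rel = (2, 0),  |v_rel|² = 4
v_rel×d = (2)·(1) − (0)·(19) = 2
since m = R²·4 − 2²:  R² = (4 + 60) / 4 = 16
R = √16 = 4  ⇒  r_B = 4 − 1 = 3

rB=3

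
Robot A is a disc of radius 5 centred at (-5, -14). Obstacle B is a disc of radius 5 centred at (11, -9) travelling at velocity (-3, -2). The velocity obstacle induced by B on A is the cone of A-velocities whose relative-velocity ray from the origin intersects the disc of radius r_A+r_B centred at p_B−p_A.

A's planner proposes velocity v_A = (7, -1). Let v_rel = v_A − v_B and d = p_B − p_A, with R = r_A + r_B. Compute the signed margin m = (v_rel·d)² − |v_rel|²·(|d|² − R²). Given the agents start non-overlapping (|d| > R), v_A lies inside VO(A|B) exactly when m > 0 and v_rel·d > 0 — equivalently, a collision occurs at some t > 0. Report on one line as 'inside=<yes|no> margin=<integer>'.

d = (16, 5),  |d|² = 281;  R = 5+5 = 10,  c = 281−10² = 181
v_rel = (10, 1),  |v_rel|² = 101;  v_rel·d = (10)·(16) + (1)·(5) = 165
101·t² − 330·t + 181 = 0  ⇒  m = 165² − 101·181 = 8944
m = 8944 > 0,  v_rel·d = 165 > 0  ⇒  inside

inside=yes margin=8944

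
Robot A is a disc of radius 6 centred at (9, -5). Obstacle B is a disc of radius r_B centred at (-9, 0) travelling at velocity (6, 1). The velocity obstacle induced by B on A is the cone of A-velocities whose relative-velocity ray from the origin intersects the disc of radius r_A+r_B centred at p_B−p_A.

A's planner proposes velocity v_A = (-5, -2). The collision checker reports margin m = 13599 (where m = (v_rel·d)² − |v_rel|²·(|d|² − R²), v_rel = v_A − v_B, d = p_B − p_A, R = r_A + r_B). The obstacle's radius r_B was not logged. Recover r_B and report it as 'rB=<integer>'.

m = 13599
d = (-18, 5);  v_rel = (-11, -3),  |v_rel|² = 130
v_rel×d = (-11)·(5) − (-3)·(-18) = -109
since m = R²·130 − (-109)²:  R² = (11881 + 13599) / 130 = 196
R = √196 = 14  ⇒  r_B = 14 − 6 = 8

rB=8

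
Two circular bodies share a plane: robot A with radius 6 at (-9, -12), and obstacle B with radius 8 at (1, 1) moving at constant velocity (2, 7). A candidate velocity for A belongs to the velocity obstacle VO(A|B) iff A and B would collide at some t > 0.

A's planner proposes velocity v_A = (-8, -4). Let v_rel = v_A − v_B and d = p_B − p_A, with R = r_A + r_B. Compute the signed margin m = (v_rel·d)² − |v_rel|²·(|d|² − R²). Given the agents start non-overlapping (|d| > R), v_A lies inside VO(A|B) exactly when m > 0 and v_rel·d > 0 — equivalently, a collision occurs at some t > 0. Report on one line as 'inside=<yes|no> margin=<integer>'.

d = (10, 13),  |d|² = 269;  R = 6+8 = 14,  c = 269−14² = 73
v_rel = (-10, -11),  |v_rel|² = 221;  v_rel·d = (-10)·(10) + (-11)·(13) = -243
221·t² + 486·t + 73 = 0  ⇒  m = (-243)² − 221·73 = 42916
m = 42916 > 0,  v_rel·d = -243 < 0  ⇒  outside

inside=no margin=42916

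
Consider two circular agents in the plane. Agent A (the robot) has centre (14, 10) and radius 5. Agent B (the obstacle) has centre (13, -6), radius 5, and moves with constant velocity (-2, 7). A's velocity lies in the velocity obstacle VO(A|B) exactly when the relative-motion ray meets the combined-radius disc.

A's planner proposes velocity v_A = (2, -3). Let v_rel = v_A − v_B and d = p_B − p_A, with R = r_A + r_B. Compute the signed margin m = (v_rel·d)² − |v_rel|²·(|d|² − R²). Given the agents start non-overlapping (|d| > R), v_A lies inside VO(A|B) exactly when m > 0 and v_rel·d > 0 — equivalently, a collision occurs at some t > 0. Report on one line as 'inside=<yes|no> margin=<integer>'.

d = (-1, -16),  |d|² = 257;  R = 5+5 = 10,  c = 257−10² = 157
v_rel = (4, -10),  |v_rel|² = 116;  v_rel·d = (4)·(-1) + (-10)·(-16) = 156
116·t² − 312·t + 157 = 0  ⇒  m = 156² − 116·157 = 6124
m = 6124 > 0,  v_rel·d = 156 > 0  ⇒  inside

inside=yes margin=6124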